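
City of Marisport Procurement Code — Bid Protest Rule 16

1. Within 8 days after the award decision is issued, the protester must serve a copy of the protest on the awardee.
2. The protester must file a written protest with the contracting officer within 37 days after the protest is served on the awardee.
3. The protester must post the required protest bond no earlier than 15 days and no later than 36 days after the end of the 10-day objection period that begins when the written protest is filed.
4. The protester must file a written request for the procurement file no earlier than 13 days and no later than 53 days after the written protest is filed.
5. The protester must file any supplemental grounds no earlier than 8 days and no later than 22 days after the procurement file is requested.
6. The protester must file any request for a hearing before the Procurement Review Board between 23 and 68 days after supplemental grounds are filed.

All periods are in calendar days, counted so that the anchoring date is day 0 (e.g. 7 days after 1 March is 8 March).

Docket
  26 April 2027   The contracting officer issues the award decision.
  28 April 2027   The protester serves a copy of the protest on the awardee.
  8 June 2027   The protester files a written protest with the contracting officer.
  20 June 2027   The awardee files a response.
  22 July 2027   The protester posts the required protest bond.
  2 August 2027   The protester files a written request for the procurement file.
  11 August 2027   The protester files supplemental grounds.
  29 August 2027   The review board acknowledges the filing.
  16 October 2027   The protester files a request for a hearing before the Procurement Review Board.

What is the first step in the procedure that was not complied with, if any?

(1) due by 26 April 2027 + 8 days = 4 May 2027; 28 April 2027 is within that limit.
(2) due by 28 April 2027 + 37 days = 4 June 2027; 8 June 2027 misses that deadline by 4 days.
That is the first point of non-compliance.

Step 2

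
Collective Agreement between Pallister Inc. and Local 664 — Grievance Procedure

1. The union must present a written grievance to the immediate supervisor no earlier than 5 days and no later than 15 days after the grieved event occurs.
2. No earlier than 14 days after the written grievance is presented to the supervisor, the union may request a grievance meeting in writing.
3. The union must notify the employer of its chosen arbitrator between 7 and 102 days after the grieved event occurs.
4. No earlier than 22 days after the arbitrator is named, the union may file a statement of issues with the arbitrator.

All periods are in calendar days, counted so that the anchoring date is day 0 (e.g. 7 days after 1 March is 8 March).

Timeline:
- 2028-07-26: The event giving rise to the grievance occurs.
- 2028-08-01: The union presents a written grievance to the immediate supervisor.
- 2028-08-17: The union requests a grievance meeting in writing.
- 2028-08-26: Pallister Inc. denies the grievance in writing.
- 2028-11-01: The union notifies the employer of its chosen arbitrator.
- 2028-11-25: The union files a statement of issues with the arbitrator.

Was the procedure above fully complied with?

Step 1 — 5 and 15 days from 2028-07-26 (when the grieved event occurs) are 2028-07-31 and 2028-08-10 respectively; 2028-08-01 falls inside that range.
Step 2 — must wait 14 days from 2028-08-01 (when the written grievance is presented to the supervisor), so not before 2028-08-15; done 2028-08-17 — permitted.
Step 3 — 7 and 102 days from 2028-07-26 (when the grieved event occurs) are 2028-08-02 and 2028-11-05 respectively; done 2028-11-01 — within the window.
Step 4 — must wait 22 days from 2028-11-01 (when the arbitrator is named), so not before 2028-11-23; done 2028-11-25, after the minimum wait.

Yes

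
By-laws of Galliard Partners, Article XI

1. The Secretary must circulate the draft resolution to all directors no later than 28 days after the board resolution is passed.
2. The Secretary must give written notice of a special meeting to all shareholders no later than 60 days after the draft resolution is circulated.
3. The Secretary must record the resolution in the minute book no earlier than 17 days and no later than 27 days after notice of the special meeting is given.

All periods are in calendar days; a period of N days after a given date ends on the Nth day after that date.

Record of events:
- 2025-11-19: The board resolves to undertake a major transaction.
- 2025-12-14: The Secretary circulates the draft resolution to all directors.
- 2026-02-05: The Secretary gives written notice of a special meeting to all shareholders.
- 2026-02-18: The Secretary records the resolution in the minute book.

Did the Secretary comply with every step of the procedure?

(1) due by 2025-11-19 + 28 days = 2025-12-17; completed 2025-12-14, before the deadline.
(2) due by 2025-12-14 + 60 days = 2026-02-12; completed 2026-02-05, before the deadline.
(3) the permitted window runs from 2026-02-05 + 17 = 2026-02-22 to 2026-02-05 + 27 = 2026-03-04; 2026-02-18 is 4 days too early.

No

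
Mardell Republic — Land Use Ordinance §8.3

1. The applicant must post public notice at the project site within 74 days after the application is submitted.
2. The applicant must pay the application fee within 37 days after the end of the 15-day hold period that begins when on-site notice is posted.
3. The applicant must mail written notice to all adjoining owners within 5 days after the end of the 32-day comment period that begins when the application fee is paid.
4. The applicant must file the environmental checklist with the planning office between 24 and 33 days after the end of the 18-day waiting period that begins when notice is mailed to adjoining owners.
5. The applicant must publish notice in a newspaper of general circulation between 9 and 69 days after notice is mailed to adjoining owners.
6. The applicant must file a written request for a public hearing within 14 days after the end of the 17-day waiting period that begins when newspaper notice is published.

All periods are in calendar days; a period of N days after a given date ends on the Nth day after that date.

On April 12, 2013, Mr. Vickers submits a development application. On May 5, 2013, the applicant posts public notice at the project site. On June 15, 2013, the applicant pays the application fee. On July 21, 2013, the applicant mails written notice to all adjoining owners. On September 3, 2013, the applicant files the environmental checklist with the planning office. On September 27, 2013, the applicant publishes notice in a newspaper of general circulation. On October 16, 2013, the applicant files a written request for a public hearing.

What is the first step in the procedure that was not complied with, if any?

None — every step was satisfied

Step 1: 74 days after April 12, 2013 (when the application is submitted) is June 25, 2013; May 5, 2013 is within that limit.
Step 2: 37 days after May 20, 2013 (end of the 15-day hold period, which began when on-site notice is posted on May 5, 2013) is June 26, 2013; completed June 15, 2013, before the deadline.
Step 3: 5 days after July 17, 2013 (end of the 32-day comment period, which began when the application fee is paid on June 15, 2013) is July 22, 2013; done July 21, 2013 — timely.
Step 4: the window is 24–33 days after August 8, 2013 (end of the 18-day waiting period, which began when notice is mailed to adjoining owners on July 21, 2013), so September 1, 2013 through September 10, 2013; done September 3, 2013 — within the window.
Step 5: the window is 9–69 days after July 21, 2013 (when notice is mailed to adjoining owners), so July 30, 2013 through September 28, 2013; done September 27, 2013 — within the window.
Step 6: 14 days after October 14, 2013 (end of the 17-day waiting period, which began when newspaper notice is published on September 27, 2013) is October 28, 2013; done October 16, 2013 — timely.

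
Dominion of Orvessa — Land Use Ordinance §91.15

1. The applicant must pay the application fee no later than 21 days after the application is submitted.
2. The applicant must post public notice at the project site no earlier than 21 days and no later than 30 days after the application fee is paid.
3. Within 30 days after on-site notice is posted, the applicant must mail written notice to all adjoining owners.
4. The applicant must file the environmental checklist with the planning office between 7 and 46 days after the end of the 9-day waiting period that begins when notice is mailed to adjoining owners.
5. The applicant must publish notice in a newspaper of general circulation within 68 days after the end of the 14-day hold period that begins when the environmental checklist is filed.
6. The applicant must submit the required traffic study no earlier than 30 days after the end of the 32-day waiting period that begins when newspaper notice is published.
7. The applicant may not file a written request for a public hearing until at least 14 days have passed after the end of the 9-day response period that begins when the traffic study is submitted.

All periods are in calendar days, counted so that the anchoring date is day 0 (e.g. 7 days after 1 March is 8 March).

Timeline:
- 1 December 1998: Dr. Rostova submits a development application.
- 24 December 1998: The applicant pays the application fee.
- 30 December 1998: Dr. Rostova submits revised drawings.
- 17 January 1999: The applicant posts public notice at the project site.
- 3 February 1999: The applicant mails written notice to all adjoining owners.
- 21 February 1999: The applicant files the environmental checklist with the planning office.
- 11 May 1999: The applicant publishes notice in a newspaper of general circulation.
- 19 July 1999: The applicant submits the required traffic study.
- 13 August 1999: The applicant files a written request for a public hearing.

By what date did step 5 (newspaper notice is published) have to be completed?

14 May 1999

The environmental checklist is filed on 21 February 1999; the 14-day hold period therefore ends 7 March 1999, and step 5 runs from that date. 68 days after 7 March 1999 is 14 May 1999.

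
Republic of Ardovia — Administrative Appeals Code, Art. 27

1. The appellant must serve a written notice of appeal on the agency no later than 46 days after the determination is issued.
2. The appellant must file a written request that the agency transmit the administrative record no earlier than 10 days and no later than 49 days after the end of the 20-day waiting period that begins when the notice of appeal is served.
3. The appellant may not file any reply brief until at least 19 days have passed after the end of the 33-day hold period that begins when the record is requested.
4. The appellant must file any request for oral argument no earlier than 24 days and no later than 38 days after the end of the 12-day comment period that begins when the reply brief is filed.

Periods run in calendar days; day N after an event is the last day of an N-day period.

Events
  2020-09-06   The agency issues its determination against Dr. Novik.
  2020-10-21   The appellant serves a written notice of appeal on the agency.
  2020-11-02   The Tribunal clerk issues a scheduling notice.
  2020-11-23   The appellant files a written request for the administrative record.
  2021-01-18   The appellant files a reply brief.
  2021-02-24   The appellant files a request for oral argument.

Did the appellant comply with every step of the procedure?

Step 1: 46 days after 2020-09-06 (when the determination is issued) is 2020-10-22; 2020-10-21 is within that limit.
Step 2: the window is 10–49 days after 2020-11-10 (end of the 20-day waiting period, which began when the notice of appeal is served on 2020-10-21), so 2020-11-20 through 2020-12-29; done 2020-11-23, which is between those dates.
Step 3: the earliest permitted date is 19 days after 2020-12-26 (end of the 33-day hold period, which began when the record is requested on 2020-11-23), i.e. 2021-01-14; done 2021-01-18 — permitted.
Step 4: the window is 24–38 days after 2021-01-30 (end of the 12-day comment period, which began when the reply brief is filed on 2021-01-18), so 2021-02-23 through 2021-03-09; 2021-02-24 falls inside that range.

Yes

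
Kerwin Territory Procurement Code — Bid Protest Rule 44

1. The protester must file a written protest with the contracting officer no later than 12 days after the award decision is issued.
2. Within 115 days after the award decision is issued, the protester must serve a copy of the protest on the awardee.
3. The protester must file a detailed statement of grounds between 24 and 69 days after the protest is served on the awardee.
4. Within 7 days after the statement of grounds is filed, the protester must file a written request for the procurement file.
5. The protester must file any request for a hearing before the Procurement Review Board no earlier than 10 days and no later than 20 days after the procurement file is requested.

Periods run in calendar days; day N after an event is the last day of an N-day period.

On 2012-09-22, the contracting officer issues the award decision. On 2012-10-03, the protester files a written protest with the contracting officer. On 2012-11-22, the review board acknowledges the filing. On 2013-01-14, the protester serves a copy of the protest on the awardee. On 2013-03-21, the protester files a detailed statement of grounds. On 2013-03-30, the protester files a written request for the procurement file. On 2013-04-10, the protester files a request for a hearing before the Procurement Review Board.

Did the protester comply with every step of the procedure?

Step 1 — counting 12 days from 2012-09-22 (when the award decision is issued) gives a deadline of 2012-10-04; 2012-10-03 is within that limit.
Step 2 — counting 115 days from 2012-09-22 (when the award decision is issued) gives a deadline of 2013-01-15; completed 2013-01-14, before the deadline.
Step 3 — 24 and 69 days from 2013-01-14 (when the protest is served on the awardee) are 2013-02-07 and 2013-03-24 respectively; done 2013-03-21 — within the window.
Step 4 — counting 7 days from 2013-03-21 (when the statement of grounds is filed) gives a deadline of 2013-03-28; not done until 2013-03-30, 2 days after the deadline.
Later steps need not be reached.

No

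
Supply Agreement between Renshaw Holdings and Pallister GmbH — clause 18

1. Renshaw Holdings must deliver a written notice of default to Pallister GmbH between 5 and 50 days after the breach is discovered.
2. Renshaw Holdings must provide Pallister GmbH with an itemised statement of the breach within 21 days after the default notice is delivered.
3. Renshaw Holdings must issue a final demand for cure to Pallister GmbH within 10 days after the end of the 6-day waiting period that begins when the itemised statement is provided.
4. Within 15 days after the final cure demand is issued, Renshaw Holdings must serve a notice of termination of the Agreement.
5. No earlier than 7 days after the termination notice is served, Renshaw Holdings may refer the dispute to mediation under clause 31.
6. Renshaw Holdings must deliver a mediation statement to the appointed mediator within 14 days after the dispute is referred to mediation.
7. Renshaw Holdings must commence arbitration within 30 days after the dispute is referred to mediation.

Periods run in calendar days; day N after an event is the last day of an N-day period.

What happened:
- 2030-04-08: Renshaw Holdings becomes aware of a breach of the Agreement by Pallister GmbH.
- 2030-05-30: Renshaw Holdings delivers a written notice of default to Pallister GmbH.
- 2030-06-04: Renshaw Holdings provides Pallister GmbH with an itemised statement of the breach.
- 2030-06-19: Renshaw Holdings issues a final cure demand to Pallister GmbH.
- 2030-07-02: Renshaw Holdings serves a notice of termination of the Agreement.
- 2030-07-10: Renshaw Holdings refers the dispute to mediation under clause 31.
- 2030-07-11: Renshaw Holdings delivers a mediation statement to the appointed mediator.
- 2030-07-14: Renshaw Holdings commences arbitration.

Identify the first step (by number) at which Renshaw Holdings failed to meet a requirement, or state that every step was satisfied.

Step 1

Step 1: the window is 5–50 days after 2030-04-08 (when the breach is discovered), so 2030-04-13 through 2030-05-28; 2030-05-30 is 2 days past the end of the window.
The procedure was therefore not followed at step 1.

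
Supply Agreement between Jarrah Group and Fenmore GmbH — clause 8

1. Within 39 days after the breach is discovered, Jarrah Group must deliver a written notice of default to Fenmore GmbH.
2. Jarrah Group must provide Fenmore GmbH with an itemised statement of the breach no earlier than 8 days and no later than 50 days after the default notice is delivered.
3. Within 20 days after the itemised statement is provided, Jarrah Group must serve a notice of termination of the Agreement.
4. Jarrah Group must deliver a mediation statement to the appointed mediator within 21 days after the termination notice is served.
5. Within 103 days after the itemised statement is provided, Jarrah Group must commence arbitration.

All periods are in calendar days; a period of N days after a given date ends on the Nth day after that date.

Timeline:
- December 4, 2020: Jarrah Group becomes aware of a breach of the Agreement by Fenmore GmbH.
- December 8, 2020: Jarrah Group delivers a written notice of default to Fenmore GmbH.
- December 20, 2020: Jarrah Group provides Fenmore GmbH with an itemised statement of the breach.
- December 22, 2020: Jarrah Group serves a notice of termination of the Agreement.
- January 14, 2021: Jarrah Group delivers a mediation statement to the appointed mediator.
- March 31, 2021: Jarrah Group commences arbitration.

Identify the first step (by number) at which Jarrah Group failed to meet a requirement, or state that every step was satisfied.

Step 4

Step 1 — counting 39 days from December 4, 2020 (when the breach is discovered) gives a deadline of January 12, 2021; done December 8, 2020 — timely.
Step 2 — 8 and 50 days from December 8, 2020 (when the default notice is delivered) are December 16, 2020 and January 27, 2021 respectively; done December 20, 2020, which is between those dates.
Step 3 — counting 20 days from December 20, 2020 (when the itemised statement is provided) gives a deadline of January 9, 2021; completed December 22, 2020, before the deadline.
Step 4 — counting 21 days from December 22, 2020 (when the termination notice is served) gives a deadline of January 12, 2021; not done until January 14, 2021, 2 days after the deadline.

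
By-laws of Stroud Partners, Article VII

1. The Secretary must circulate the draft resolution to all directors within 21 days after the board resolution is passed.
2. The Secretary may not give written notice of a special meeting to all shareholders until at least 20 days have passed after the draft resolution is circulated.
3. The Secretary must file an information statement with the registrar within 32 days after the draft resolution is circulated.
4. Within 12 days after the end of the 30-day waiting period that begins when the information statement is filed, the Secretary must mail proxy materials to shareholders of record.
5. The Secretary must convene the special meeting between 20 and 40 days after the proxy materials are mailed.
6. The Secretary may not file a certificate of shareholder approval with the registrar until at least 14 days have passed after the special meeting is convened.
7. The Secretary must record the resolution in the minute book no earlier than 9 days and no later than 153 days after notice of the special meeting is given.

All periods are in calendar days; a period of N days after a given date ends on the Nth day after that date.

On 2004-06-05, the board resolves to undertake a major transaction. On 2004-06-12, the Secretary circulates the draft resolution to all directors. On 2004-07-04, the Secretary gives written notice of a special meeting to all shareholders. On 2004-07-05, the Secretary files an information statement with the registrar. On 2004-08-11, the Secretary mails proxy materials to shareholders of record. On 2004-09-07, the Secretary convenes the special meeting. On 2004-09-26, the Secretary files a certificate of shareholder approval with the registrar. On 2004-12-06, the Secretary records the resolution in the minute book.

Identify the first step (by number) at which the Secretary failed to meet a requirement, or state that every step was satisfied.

Step 7

Step 1 — counting 21 days from 2004-06-05 (when the board resolution is passed) gives a deadline of 2004-06-26; completed 2004-06-12, before the deadline.
Step 2 — must wait 20 days from 2004-06-12 (when the draft resolution is circulated), so not before 2004-07-02; 2004-07-04 is on or after that date.
Step 3 — counting 32 days from 2004-06-12 (when the draft resolution is circulated) gives a deadline of 2004-07-14; completed 2004-07-05, before the deadline.
Step 4 — counting 12 days from 2004-08-04 (end of the 30-day waiting period, which began when the information statement is filed on 2004-07-05) gives a deadline of 2004-08-16; 2004-08-11 is within that limit.
Step 5 — 20 and 40 days from 2004-08-11 (when the proxy materials are mailed) are 2004-08-31 and 2004-09-20 respectively; done 2004-09-07 — within the window.
Step 6 — must wait 14 days from 2004-09-07 (when the special meeting is convened), so not before 2004-09-21; done 2004-09-26, after the minimum wait.
Step 7 — 9 and 153 days from 2004-07-04 (when notice of the special meeting is given) are 2004-07-13 and 2004-12-04 respectively; 2004-12-06 is 2 days past the end of the window.
That is the first point of non-compliance.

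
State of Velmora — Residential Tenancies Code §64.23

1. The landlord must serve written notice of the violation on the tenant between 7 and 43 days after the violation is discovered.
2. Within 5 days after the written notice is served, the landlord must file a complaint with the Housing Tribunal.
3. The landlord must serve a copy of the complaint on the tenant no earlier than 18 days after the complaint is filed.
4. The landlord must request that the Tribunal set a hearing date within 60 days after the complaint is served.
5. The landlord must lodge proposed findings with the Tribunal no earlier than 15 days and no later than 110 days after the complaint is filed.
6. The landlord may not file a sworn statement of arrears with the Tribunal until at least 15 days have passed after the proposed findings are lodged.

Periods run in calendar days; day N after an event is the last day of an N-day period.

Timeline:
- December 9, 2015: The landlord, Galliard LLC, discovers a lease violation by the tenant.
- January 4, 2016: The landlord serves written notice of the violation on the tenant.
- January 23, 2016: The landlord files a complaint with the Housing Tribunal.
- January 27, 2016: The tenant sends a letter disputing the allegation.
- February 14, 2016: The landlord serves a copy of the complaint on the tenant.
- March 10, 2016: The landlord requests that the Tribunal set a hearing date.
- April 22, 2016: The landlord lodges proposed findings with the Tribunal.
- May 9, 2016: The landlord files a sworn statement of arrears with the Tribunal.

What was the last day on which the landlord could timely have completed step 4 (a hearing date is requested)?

Step 4 runs from February 14, 2016, when the complaint is served. 60 days after February 14, 2016 is April 14, 2016.

April 14, 2016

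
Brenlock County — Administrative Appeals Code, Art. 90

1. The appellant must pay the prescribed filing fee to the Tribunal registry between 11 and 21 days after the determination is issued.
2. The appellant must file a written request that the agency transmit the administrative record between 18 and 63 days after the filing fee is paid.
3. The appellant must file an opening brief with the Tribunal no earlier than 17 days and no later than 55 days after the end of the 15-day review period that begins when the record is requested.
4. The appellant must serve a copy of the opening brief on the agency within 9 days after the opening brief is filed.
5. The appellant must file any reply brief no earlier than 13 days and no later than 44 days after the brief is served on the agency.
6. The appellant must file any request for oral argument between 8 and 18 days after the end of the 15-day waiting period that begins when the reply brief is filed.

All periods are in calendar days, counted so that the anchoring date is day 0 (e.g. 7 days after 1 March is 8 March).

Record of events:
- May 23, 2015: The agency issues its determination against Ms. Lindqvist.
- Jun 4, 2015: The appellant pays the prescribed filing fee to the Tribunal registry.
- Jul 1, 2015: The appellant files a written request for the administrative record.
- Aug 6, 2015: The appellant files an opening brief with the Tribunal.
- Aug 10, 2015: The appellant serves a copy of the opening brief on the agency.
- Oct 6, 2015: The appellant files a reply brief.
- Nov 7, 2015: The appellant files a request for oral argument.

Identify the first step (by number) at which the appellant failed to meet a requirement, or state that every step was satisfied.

Step 5

(1) the permitted window runs from May 23, 2015 + 11 = Jun 3, 2015 to May 23, 2015 + 21 = Jun 13, 2015; done Jun 4, 2015 — within the window.
(2) the permitted window runs from Jun 4, 2015 + 18 = Jun 22, 2015 to Jun 4, 2015 + 63 = Aug 6, 2015; Jul 1, 2015 falls inside that range.
(3) the permitted window runs from Jul 16, 2015 + 17 = Aug 2, 2015 to Jul 16, 2015 + 55 = Sep 9, 2015; done Aug 6, 2015 — within the window.
(4) due by Aug 6, 2015 + 9 days = Aug 15, 2015; done Aug 10, 2015 — timely.
(5) the permitted window runs from Aug 10, 2015 + 13 = Aug 23, 2015 to Aug 10, 2015 + 44 = Sep 23, 2015; Oct 6, 2015 is 13 days past the end of the window.
The procedure was therefore not followed at step 5.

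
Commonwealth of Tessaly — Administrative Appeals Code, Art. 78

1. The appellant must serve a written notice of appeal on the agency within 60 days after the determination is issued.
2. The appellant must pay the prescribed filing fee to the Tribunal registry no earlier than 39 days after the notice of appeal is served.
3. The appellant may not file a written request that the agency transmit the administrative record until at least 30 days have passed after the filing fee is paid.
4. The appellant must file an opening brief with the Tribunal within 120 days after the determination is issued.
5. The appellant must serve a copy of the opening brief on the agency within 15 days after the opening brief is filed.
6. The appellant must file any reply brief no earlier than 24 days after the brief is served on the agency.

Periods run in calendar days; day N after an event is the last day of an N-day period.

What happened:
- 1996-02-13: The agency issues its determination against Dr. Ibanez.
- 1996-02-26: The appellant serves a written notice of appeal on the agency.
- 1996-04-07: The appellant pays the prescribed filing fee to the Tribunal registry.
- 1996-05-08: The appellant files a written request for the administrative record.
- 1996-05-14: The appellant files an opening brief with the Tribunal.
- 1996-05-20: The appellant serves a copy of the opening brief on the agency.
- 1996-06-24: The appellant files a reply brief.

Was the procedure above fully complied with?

Yes

Step 1 — counting 60 days from 1996-02-13 (when the determination is issued) gives a deadline of 1996-04-13; 1996-02-26 is within that limit.
Step 2 — must wait 39 days from 1996-02-26 (when the notice of appeal is served), so not before 1996-04-05; 1996-04-07 is on or after that date.
Step 3 — must wait 30 days from 1996-04-07 (when the filing fee is paid), so not before 1996-05-07; done 1996-05-08 — permitted.
Step 4 — counting 120 days from 1996-02-13 (when the determination is issued) gives a deadline of 1996-06-12; done 1996-05-14 — timely.
Step 5 — counting 15 days from 1996-05-14 (when the opening brief is filed) gives a deadline of 1996-05-29; 1996-05-20 is within that limit.
Step 6 — must wait 24 days from 1996-05-20 (when the brief is served on the agency), so not before 1996-06-13; done 1996-06-24, after the minimum wait.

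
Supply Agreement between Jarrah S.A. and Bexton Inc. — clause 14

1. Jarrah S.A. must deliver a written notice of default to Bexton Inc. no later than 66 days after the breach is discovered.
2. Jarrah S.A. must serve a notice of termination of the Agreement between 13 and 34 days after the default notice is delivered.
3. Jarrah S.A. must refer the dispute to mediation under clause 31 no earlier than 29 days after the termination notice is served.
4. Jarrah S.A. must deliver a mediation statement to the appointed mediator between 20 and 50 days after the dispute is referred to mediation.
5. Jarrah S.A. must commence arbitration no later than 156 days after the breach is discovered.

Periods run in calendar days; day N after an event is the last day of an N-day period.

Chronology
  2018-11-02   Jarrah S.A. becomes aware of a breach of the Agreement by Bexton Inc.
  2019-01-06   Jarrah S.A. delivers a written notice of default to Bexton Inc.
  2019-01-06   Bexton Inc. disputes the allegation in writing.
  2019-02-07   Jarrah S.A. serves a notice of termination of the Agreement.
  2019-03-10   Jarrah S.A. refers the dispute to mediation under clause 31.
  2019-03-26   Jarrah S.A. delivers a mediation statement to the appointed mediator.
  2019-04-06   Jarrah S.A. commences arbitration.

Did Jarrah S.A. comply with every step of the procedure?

No

Step 1: 66 days after 2018-11-02 (when the breach is discovered) is 2019-01-07; done 2019-01-06 — timely.
Step 2: the window is 13–34 days after 2019-01-06 (when the default notice is delivered), so 2019-01-19 through 2019-02-09; done 2019-02-07, which is between those dates.
Step 3: the earliest permitted date is 29 days after 2019-02-07 (when the termination notice is served), i.e. 2019-03-08; 2019-03-10 is on or after that date.
Step 4: the window is 20–50 days after 2019-03-10 (when the dispute is referred to mediation), so 2019-03-30 through 2019-04-29; done 2019-03-26 — 4 days before the window opened.
No need to go further; step 4 was not satisfied.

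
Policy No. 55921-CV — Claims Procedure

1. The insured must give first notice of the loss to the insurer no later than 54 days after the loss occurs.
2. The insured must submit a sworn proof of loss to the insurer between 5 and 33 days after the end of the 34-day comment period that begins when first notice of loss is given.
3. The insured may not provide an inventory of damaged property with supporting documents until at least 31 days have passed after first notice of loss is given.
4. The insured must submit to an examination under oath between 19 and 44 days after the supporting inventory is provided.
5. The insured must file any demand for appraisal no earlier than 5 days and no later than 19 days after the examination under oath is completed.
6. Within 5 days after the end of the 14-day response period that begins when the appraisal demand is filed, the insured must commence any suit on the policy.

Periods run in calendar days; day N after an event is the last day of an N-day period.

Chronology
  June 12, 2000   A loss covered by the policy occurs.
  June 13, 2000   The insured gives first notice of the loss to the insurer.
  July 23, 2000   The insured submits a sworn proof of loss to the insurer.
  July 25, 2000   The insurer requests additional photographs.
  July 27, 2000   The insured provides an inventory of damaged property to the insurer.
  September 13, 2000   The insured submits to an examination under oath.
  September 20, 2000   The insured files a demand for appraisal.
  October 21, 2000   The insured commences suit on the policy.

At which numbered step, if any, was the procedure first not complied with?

Step 4

Step 1 — counting 54 days from June 12, 2000 (when the loss occurs) gives a deadline of August 5, 2000; June 13, 2000 is within that limit.
Step 2 — 5 and 33 days from July 17, 2000 (end of the 34-day comment period, which began when first notice of loss is given on June 13, 2000) are July 22, 2000 and August 19, 2000 respectively; done July 23, 2000, which is between those dates.
Step 3 — must wait 31 days from June 13, 2000 (when first notice of loss is given), so not before July 14, 2000; July 27, 2000 is on or after that date.
Step 4 — 19 and 44 days from July 27, 2000 (when the supporting inventory is provided) are August 15, 2000 and September 9, 2000 respectively; September 13, 2000 is 4 days past the end of the window.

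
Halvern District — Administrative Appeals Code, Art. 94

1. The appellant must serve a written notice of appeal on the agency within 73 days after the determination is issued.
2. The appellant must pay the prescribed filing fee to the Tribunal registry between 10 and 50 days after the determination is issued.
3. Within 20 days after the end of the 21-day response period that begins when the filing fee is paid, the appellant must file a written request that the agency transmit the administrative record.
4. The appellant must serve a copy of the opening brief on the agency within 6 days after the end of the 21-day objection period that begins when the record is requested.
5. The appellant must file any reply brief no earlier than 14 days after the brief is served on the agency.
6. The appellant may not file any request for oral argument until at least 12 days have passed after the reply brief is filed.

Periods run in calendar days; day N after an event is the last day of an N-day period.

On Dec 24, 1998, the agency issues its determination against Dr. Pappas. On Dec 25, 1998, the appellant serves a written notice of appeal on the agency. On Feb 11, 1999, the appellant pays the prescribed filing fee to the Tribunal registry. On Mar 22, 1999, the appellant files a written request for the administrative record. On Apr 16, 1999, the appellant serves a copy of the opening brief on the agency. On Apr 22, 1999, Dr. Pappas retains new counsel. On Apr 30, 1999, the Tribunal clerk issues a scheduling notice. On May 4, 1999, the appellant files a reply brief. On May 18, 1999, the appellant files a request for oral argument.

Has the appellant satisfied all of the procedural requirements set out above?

Step 1: 73 days after Dec 24, 1998 (when the determination is issued) is Mar 7, 1999; done Dec 25, 1998 — timely.
Step 2: the window is 10–50 days after Dec 24, 1998 (when the determination is issued), so Jan 3, 1999 through Feb 12, 1999; done Feb 11, 1999, which is between those dates.
Step 3: 20 days after Mar 4, 1999 (end of the 21-day response period, which began when the filing fee is paid on Feb 11, 1999) is Mar 24, 1999; Mar 22, 1999 is within that limit.
Step 4: 6 days after Apr 12, 1999 (end of the 21-day objection period, which began when the record is requested on Mar 22, 1999) is Apr 18, 1999; completed Apr 16, 1999, before the deadline.
Step 5: the earliest permitted date is 14 days after Apr 16, 1999 (when the brief is served on the agency), i.e. Apr 30, 1999; done May 4, 1999 — permitted.
Step 6: the earliest permitted date is 12 days after May 4, 1999 (when the reply brief is filed), i.e. May 16, 1999; done May 18, 1999, after the minimum wait.

Yes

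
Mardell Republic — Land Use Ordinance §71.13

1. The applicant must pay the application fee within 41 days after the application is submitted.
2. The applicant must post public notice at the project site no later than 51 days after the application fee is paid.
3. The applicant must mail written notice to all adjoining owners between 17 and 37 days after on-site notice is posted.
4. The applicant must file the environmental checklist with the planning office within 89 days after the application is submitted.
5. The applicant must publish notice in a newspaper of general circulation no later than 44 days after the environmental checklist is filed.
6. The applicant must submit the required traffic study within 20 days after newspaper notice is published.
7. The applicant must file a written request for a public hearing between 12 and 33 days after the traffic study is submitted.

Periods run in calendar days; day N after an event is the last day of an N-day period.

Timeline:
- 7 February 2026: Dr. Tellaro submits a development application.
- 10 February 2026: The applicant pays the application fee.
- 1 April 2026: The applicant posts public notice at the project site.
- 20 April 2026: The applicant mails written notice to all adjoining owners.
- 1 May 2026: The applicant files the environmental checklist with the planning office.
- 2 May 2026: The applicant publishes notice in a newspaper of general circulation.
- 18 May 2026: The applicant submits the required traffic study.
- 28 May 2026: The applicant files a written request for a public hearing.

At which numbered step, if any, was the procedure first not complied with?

Step 7

(1) due by 7 February 2026 + 41 days = 20 March 2026; 10 February 2026 is within that limit.
(2) due by 10 February 2026 + 51 days = 2 April 2026; 1 April 2026 is within that limit.
(3) the permitted window runs from 1 April 2026 + 17 = 18 April 2026 to 1 April 2026 + 37 = 8 May 2026; done 20 April 2026, which is between those dates.
(4) due by 7 February 2026 + 89 days = 7 May 2026; done 1 May 2026 — timely.
(5) due by 1 May 2026 + 44 days = 14 June 2026; completed 2 May 2026, before the deadline.
(6) due by 2 May 2026 + 20 days = 22 May 2026; completed 18 May 2026, before the deadline.
(7) the permitted window runs from 18 May 2026 + 12 = 30 May 2026 to 18 May 2026 + 33 = 20 June 2026; done 28 May 2026 — 2 days before the window opened.
The procedure was therefore not followed at step 7.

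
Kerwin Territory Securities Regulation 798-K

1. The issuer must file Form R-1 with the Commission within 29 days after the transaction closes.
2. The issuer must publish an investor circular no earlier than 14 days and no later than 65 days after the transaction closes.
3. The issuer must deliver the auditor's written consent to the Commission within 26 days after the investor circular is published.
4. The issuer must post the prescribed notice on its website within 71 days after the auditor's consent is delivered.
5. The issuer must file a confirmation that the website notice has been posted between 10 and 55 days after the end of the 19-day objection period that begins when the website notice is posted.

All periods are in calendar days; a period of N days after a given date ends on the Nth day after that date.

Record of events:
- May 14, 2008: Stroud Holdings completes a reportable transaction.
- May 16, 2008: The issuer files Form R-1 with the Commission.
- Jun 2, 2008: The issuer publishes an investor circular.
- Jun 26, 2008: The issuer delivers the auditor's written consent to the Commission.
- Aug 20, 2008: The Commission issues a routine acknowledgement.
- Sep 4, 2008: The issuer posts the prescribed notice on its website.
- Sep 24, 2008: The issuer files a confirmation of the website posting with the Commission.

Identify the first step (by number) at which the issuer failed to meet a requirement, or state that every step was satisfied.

Step 5

Step 1: 29 days after May 14, 2008 (when the transaction closes) is Jun 12, 2008; completed May 16, 2008, before the deadline.
Step 2: the window is 14–65 days after May 14, 2008 (when the transaction closes), so May 28, 2008 through Jul 18, 2008; done Jun 2, 2008, which is between those dates.
Step 3: 26 days after Jun 2, 2008 (when the investor circular is published) is Jun 28, 2008; done Jun 26, 2008 — timely.
Step 4: 71 days after Jun 26, 2008 (when the auditor's consent is delivered) is Sep 5, 2008; Sep 4, 2008 is within that limit.
Step 5: the window is 10–55 days after Sep 23, 2008 (end of the 19-day objection period, which began when the website notice is posted on Sep 4, 2008), so Oct 3, 2008 through Nov 17, 2008; done Sep 24, 2008 — 9 days before the window opened.
The analysis stops there.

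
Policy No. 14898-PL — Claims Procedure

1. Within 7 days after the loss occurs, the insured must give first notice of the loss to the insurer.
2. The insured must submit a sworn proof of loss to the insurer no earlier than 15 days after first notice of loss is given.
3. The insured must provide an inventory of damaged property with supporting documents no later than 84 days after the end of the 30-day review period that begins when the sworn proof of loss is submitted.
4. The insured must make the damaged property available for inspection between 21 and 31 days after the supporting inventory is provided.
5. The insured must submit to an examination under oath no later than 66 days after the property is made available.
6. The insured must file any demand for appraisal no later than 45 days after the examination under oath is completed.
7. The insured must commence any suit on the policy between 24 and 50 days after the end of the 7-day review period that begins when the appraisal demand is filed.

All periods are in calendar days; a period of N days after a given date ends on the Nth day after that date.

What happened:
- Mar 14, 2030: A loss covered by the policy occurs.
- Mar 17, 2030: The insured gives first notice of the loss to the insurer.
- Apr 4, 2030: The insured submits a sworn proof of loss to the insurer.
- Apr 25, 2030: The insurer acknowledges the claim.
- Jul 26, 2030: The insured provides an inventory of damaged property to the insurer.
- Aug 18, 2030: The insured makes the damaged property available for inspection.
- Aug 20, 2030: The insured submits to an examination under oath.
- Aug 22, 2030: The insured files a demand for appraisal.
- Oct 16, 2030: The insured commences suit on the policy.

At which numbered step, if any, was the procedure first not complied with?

None — every step was satisfied

Step 1 — counting 7 days from Mar 14, 2030 (when the loss occurs) gives a deadline of Mar 21, 2030; done Mar 17, 2030 — timely.
Step 2 — must wait 15 days from Mar 17, 2030 (when first notice of loss is given), so not before Apr 1, 2030; Apr 4, 2030 is on or after that date.
Step 3 — counting 84 days from May 4, 2030 (end of the 30-day review period, which began when the sworn proof of loss is submitted on Apr 4, 2030) gives a deadline of Jul 27, 2030; Jul 26, 2030 is within that limit.
Step 4 — 21 and 31 days from Jul 26, 2030 (when the supporting inventory is provided) are Aug 16, 2030 and Aug 26, 2030 respectively; Aug 18, 2030 falls inside that range.
Step 5 — counting 66 days from Aug 18, 2030 (when the property is made available) gives a deadline of Oct 23, 2030; completed Aug 20, 2030, before the deadline.
Step 6 — counting 45 days from Aug 20, 2030 (when the examination under oath is completed) gives a deadline of Oct 4, 2030; done Aug 22, 2030 — timely.
Step 7 — 24 and 50 days from Aug 29, 2030 (end of the 7-day review period, which began when the appraisal demand is filed on Aug 22, 2030) are Sep 22, 2030 and Oct 18, 2030 respectively; done Oct 16, 2030, which is between those dates.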